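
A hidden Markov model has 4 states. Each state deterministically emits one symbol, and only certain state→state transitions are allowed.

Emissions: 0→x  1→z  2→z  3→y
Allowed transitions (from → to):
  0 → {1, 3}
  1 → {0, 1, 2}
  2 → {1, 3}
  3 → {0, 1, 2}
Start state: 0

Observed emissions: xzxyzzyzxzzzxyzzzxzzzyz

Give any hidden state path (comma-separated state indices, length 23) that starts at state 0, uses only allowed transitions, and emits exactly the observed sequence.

  0: obs=x cand={0} pick 0 [start]
  1: obs=z cand={1,2} pick 1 [0->1 ok]
  2: obs=x cand={0} pick 0 [1->0 ok]
  3: obs=y cand={3} pick 3 [0->3 ok]
  4: obs=z cand={1,2} pick 1 [3->1 ok]
  5: obs=z cand={1,2} pick 2 [1->2 ok]
  6: obs=y cand={3} pick 3 [2->3 ok]
  7: obs=z cand={1,2} pick 1 [3->1 ok]
  8: obs=x cand={0} pick 0 [1->0 ok]
  9: obs=z cand={1,2} pick 1 [0->1 ok]
  10: obs=z cand={1,2} pick 1 [1->1 ok]
  11: obs=z cand={1,2} pick 1 [1->1 ok]
  12: obs=x cand={0} pick 0 [1->0 ok]
  13: obs=y cand={3} pick 3 [0->3 ok]
  14: obs=z cand={1,2} pick 2 [3->2 ok]
  15: obs=z cand={1,2} pick 1 [2->1 ok]
  16: obs=z cand={1,2} pick 1 [1->1 ok]
  17: obs=x cand={0} pick 0 [1->0 ok]
  18: obs=z cand={1,2} pick 1 [0->1 ok]
  19: obs=z cand={1,2} pick 1 [1->1 ok]
  20: obs=z cand={1,2} pick 2 [1->2 ok]
  21: obs=y cand={3} pick 3 [2->3 ok]
  22: obs=z cand={1,2} pick 2 [3->2 ok]

0,1,0,3,1,2,3,1,0,1,1,1,0,3,2,1,1,0,1,1,2,3,2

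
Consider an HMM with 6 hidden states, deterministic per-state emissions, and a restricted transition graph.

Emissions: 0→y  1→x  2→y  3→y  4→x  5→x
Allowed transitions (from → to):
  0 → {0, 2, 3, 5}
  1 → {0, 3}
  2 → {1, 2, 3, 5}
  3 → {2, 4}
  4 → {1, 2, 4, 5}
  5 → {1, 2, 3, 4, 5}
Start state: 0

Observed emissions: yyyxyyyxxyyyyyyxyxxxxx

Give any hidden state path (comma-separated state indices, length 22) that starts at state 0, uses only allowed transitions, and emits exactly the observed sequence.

0,3,2,1,3,2,3,4,1,3,2,3,2,3,2,1,3,4,4,4,4,4

  0: obs=y cand={0,2,3} pick 0 [start]
  1: obs=y cand={0,2,3} pick 3 [0->3 ok]
  2: obs=y cand={0,2,3} pick 2 [3->2 ok]
  3: obs=x cand={1,4,5} pick 1 [2->1 ok]
  4: obs=y cand={0,2,3} pick 3 [1->3 ok]
  5: obs=y cand={0,2,3} pick 2 [3->2 ok]
  6: obs=y cand={0,2,3} pick 3 [2->3 ok]
  7: obs=x cand={1,4,5} pick 4 [3->4 ok]
  8: obs=x cand={1,4,5} pick 1 [4->1 ok]
  9: obs=y cand={0,2,3} pick 3 [1->3 ok]
  10: obs=y cand={0,2,3} pick 2 [3->2 ok]
  11: obs=y cand={0,2,3} pick 3 [2->3 ok]
  12: obs=y cand={0,2,3} pick 2 [3->2 ok]
  13: obs=y cand={0,2,3} pick 3 [2->3 ok]
  14: obs=y cand={0,2,3} pick 2 [3->2 ok]
  15: obs=x cand={1,4,5} pick 1 [2->1 ok]
  16: obs=y cand={0,2,3} pick 3 [1->3 ok]
  17: obs=x cand={1,4,5} pick 4 [3->4 ok]
  18: obs=x cand={1,4,5} pick 4 [4->4 ok]
  19: obs=x cand={1,4,5} pick 4 [4->4 ok]
  20: obs=x cand={1,4,5} pick 4 [4->4 ok]
  21: obs=x cand={1,4,5} pick 4 [4->4 ok]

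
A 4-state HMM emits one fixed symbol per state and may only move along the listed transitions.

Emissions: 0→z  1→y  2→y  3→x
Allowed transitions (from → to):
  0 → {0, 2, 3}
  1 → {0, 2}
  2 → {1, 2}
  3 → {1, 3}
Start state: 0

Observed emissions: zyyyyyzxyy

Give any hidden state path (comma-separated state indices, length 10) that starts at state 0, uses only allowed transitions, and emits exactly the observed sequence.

0,2,1,2,2,1,0,3,1,2

  t0 'z' -> {0}, take 0 (start)
  t1 'y' -> {1,2}, take 2 (0->2 ok)
  t2 'y' -> {1,2}, take 1 (2->1 ok)
  t3 'y' -> {1,2}, take 2 (1->2 ok)
  t4 'y' -> {1,2}, take 2 (2->2 ok)
  t5 'y' -> {1,2}, take 1 (2->1 ok)
  t6 'z' -> {0}, take 0 (1->0 ok)
  t7 'x' -> {3}, take 3 (0->3 ok)
  t8 'y' -> {1,2}, take 1 (3->1 ok)
  t9 'y' -> {1,2}, take 2 (1->2 ok)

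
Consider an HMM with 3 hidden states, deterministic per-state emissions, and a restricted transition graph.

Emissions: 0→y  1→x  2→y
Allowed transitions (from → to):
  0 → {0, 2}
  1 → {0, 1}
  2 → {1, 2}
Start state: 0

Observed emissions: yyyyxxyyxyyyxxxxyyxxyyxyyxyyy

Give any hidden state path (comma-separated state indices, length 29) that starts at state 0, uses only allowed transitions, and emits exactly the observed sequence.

0,2,2,2,1,1,0,2,1,0,0,2,1,1,1,1,0,2,1,1,0,2,1,0,2,1,0,0,2

  t0 'y' -> {0,2}, take 0 (start)
  t1 'y' -> {0,2}, take 2 (0->2 ok)
  t2 'y' -> {0,2}, take 2 (2->2 ok)
  t3 'y' -> {0,2}, take 2 (2->2 ok)
  t4 'x' -> {1}, take 1 (2->1 ok)
  t5 'x' -> {1}, take 1 (1->1 ok)
  t6 'y' -> {0,2}, take 0 (1->0 ok)
  t7 'y' -> {0,2}, take 2 (0->2 ok)
  t8 'x' -> {1}, take 1 (2->1 ok)
  t9 'y' -> {0,2}, take 0 (1->0 ok)
  t10 'y' -> {0,2}, take 0 (0->0 ok)
  t11 'y' -> {0,2}, take 2 (0->2 ok)
  t12 'x' -> {1}, take 1 (2->1 ok)
  t13 'x' -> {1}, take 1 (1->1 ok)
  t14 'x' -> {1}, take 1 (1->1 ok)
  t15 'x' -> {1}, take 1 (1->1 ok)
  t16 'y' -> {0,2}, take 0 (1->0 ok)
  t17 'y' -> {0,2}, take 2 (0->2 ok)
  t18 'x' -> {1}, take 1 (2->1 ok)
  t19 'x' -> {1}, take 1 (1->1 ok)
  t20 'y' -> {0,2}, take 0 (1->0 ok)
  t21 'y' -> {0,2}, take 2 (0->2 ok)
  t22 'x' -> {1}, take 1 (2->1 ok)
  t23 'y' -> {0,2}, take 0 (1->0 ok)
  t24 'y' -> {0,2}, take 2 (0->2 ok)
  t25 'x' -> {1}, take 1 (2->1 ok)
  t26 'y' -> {0,2}, take 0 (1->0 ok)
  t27 'y' -> {0,2}, take 0 (0->0 ok)
  t28 'y' -> {0,2}, take 2 (0->2 ok)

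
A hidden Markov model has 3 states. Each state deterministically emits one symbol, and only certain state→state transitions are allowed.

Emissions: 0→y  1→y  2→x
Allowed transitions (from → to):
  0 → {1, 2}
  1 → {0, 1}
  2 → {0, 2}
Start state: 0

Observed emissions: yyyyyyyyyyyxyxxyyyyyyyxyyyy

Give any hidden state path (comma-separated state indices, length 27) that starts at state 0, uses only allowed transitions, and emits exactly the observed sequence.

0,1,1,1,0,1,0,1,1,1,0,2,0,2,2,0,1,0,1,0,1,0,2,0,1,1,0

  0: obs=y cand={0,1} pick 0 [start]
  1: obs=y cand={0,1} pick 1 [0->1 ok]
  2: obs=y cand={0,1} pick 1 [1->1 ok]
  3: obs=y cand={0,1} pick 1 [1->1 ok]
  4: obs=y cand={0,1} pick 0 [1->0 ok]
  5: obs=y cand={0,1} pick 1 [0->1 ok]
  6: obs=y cand={0,1} pick 0 [1->0 ok]
  7: obs=y cand={0,1} pick 1 [0->1 ok]
  8: obs=y cand={0,1} pick 1 [1->1 ok]
  9: obs=y cand={0,1} pick 1 [1->1 ok]
  10: obs=y cand={0,1} pick 0 [1->0 ok]
  11: obs=x cand={2} pick 2 [0->2 ok]
  12: obs=y cand={0,1} pick 0 [2->0 ok]
  13: obs=x cand={2} pick 2 [0->2 ok]
  14: obs=x cand={2} pick 2 [2->2 ok]
  15: obs=y cand={0,1} pick 0 [2->0 ok]
  16: obs=y cand={0,1} pick 1 [0->1 ok]
  17: obs=y cand={0,1} pick 0 [1->0 ok]
  18: obs=y cand={0,1} pick 1 [0->1 ok]
  19: obs=y cand={0,1} pick 0 [1->0 ok]
  20: obs=y cand={0,1} pick 1 [0->1 ok]
  21: obs=y cand={0,1} pick 0 [1->0 ok]
  22: obs=x cand={2} pick 2 [0->2 ok]
  23: obs=y cand={0,1} pick 0 [2->0 ok]
  24: obs=y cand={0,1} pick 1 [0->1 ok]
  25: obs=y cand={0,1} pick 1 [1->1 ok]
  26: obs=y cand={0,1} pick 0 [1->0 ok]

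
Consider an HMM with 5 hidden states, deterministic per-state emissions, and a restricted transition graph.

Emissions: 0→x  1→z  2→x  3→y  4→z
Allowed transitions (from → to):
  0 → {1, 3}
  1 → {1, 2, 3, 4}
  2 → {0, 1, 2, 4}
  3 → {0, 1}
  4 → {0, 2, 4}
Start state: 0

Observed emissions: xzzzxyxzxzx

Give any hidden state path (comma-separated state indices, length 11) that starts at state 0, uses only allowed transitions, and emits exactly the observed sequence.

0,1,4,4,0,3,0,1,2,1,2

  pos 0: x in {0,2}, choose 0; start
  pos 1: z in {1,4}, choose 1; 0->1 ok
  pos 2: z in {1,4}, choose 4; 1->4 ok
  pos 3: z in {1,4}, choose 4; 4->4 ok
  pos 4: x in {0,2}, choose 0; 4->0 ok
  pos 5: y in {3}, choose 3; 0->3 ok
  pos 6: x in {0,2}, choose 0; 3->0 ok
  pos 7: z in {1,4}, choose 1; 0->1 ok
  pos 8: x in {0,2}, choose 2; 1->2 ok
  pos 9: z in {1,4}, choose 1; 2->1 ok
  pos 10: x in {0,2}, choose 2; 1->2 ok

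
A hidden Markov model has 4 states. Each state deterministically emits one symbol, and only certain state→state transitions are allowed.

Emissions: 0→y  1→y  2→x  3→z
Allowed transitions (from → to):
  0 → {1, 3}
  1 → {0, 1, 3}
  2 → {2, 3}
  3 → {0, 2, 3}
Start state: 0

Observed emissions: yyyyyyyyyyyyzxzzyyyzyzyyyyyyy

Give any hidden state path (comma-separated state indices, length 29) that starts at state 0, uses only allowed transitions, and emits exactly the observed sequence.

  t0 'y' -> {0,1}, take 0 (start)
  t1 'y' -> {0,1}, take 1 (0->1 ok)
  t2 'y' -> {0,1}, take 1 (1->1 ok)
  t3 'y' -> {0,1}, take 0 (1->0 ok)
  t4 'y' -> {0,1}, take 1 (0->1 ok)
  t5 'y' -> {0,1}, take 1 (1->1 ok)
  t6 'y' -> {0,1}, take 1 (1->1 ok)
  t7 'y' -> {0,1}, take 0 (1->0 ok)
  t8 'y' -> {0,1}, take 1 (0->1 ok)
  t9 'y' -> {0,1}, take 0 (1->0 ok)
  t10 'y' -> {0,1}, take 1 (0->1 ok)
  t11 'y' -> {0,1}, take 0 (1->0 ok)
  t12 'z' -> {3}, take 3 (0->3 ok)
  t13 'x' -> {2}, take 2 (3->2 ok)
  t14 'z' -> {3}, take 3 (2->3 ok)
  t15 'z' -> {3}, take 3 (3->3 ok)
  t16 'y' -> {0,1}, take 0 (3->0 ok)
  t17 'y' -> {0,1}, take 1 (0->1 ok)
  t18 'y' -> {0,1}, take 0 (1->0 ok)
  t19 'z' -> {3}, take 3 (0->3 ok)
  t20 'y' -> {0,1}, take 0 (3->0 ok)
  t21 'z' -> {3}, take 3 (0->3 ok)
  t22 'y' -> {0,1}, take 0 (3->0 ok)
  t23 'y' -> {0,1}, take 1 (0->1 ok)
  t24 'y' -> {0,1}, take 0 (1->0 ok)
  t25 'y' -> {0,1}, take 1 (0->1 ok)
  t26 'y' -> {0,1}, take 0 (1->0 ok)
  t27 'y' -> {0,1}, take 1 (0->1 ok)
  t28 'y' -> {0,1}, take 1 (1->1 ok)

0,1,1,0,1,1,1,0,1,0,1,0,3,2,3,3,0,1,0,3,0,3,0,1,0,1,0,1,1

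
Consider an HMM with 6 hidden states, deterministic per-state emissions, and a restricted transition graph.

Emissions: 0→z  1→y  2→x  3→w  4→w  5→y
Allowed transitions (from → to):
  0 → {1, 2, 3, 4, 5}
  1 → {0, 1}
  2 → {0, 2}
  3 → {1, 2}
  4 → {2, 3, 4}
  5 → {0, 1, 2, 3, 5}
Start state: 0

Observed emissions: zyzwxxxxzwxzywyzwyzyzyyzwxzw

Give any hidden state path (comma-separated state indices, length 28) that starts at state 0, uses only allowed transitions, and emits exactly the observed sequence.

0,1,0,3,2,2,2,2,0,4,2,0,5,3,1,0,3,1,0,1,0,5,1,0,4,2,0,3

  pos 0: z in {0}, choose 0; start
  pos 1: y in {1,5}, choose 1; 0->1 ok
  pos 2: z in {0}, choose 0; 1->0 ok
  pos 3: w in {3,4}, choose 3; 0->3 ok
  pos 4: x in {2}, choose 2; 3->2 ok
  pos 5: x in {2}, choose 2; 2->2 ok
  pos 6: x in {2}, choose 2; 2->2 ok
  pos 7: x in {2}, choose 2; 2->2 ok
  pos 8: z in {0}, choose 0; 2->0 ok
  pos 9: w in {3,4}, choose 4; 0->4 ok
  pos 10: x in {2}, choose 2; 4->2 ok
  pos 11: z in {0}, choose 0; 2->0 ok
  pos 12: y in {1,5}, choose 5; 0->5 ok
  pos 13: w in {3,4}, choose 3; 5->3 ok
  pos 14: y in {1,5}, choose 1; 3->1 ok
  pos 15: z in {0}, choose 0; 1->0 ok
  pos 16: w in {3,4}, choose 3; 0->3 ok
  pos 17: y in {1,5}, choose 1; 3->1 ok
  pos 18: z in {0}, choose 0; 1->0 ok
  pos 19: y in {1,5}, choose 1; 0->1 ok
  pos 20: z in {0}, choose 0; 1->0 ok
  pos 21: y in {1,5}, choose 5; 0->5 ok
  pos 22: y in {1,5}, choose 1; 5->1 ok
  pos 23: z in {0}, choose 0; 1->0 ok
  pos 24: w in {3,4}, choose 4; 0->4 ok
  pos 25: x in {2}, choose 2; 4->2 ok
  pos 26: z in {0}, choose 0; 2->0 ok
  pos 27: w in {3,4}, choose 3; 0->3 ok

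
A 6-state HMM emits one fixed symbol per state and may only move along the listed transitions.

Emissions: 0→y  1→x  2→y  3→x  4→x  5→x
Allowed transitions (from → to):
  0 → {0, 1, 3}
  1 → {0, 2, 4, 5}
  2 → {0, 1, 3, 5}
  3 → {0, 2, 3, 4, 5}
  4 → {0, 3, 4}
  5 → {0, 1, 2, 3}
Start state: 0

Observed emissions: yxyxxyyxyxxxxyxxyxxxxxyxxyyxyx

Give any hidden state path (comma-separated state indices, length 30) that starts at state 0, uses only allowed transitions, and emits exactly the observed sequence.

0,3,2,3,4,0,0,1,0,3,4,4,4,0,1,4,0,3,3,5,1,5,0,3,4,0,0,3,0,1

  0: obs=y cand={0,2} pick 0 [start]
  1: obs=x cand={1,3,4,5} pick 3 [0->3 ok]
  2: obs=y cand={0,2} pick 2 [3->2 ok]
  3: obs=x cand={1,3,4,5} pick 3 [2->3 ok]
  4: obs=x cand={1,3,4,5} pick 4 [3->4 ok]
  5: obs=y cand={0,2} pick 0 [4->0 ok]
  6: obs=y cand={0,2} pick 0 [0->0 ok]
  7: obs=x cand={1,3,4,5} pick 1 [0->1 ok]
  8: obs=y cand={0,2} pick 0 [1->0 ok]
  9: obs=x cand={1,3,4,5} pick 3 [0->3 ok]
  10: obs=x cand={1,3,4,5} pick 4 [3->4 ok]
  11: obs=x cand={1,3,4,5} pick 4 [4->4 ok]
  12: obs=x cand={1,3,4,5} pick 4 [4->4 ok]
  13: obs=y cand={0,2} pick 0 [4->0 ok]
  14: obs=x cand={1,3,4,5} pick 1 [0->1 ok]
  15: obs=x cand={1,3,4,5} pick 4 [1->4 ok]
  16: obs=y cand={0,2} pick 0 [4->0 ok]
  17: obs=x cand={1,3,4,5} pick 3 [0->3 ok]
  18: obs=x cand={1,3,4,5} pick 3 [3->3 ok]
  19: obs=x cand={1,3,4,5} pick 5 [3->5 ok]
  20: obs=x cand={1,3,4,5} pick 1 [5->1 ok]
  21: obs=x cand={1,3,4,5} pick 5 [1->5 ok]
  22: obs=y cand={0,2} pick 0 [5->0 ok]
  23: obs=x cand={1,3,4,5} pick 3 [0->3 ok]
  24: obs=x cand={1,3,4,5} pick 4 [3->4 ok]
  25: obs=y cand={0,2} pick 0 [4->0 ok]
  26: obs=y cand={0,2} pick 0 [0->0 ok]
  27: obs=x cand={1,3,4,5} pick 3 [0->3 ok]
  28: obs=y cand={0,2} pick 0 [3->0 ok]
  29: obs=x cand={1,3,4,5} pick 1 [0->1 ok]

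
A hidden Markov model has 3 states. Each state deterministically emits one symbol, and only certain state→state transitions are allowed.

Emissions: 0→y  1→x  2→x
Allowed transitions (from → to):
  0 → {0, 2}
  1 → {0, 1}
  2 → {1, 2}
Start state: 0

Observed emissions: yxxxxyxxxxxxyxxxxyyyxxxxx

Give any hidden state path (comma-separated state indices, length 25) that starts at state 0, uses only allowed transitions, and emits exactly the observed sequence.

  pos 0: y in {0}, choose 0; start
  pos 1: x in {1,2}, choose 2; 0->2 ok
  pos 2: x in {1,2}, choose 2; 2->2 ok
  pos 3: x in {1,2}, choose 1; 2->1 ok
  pos 4: x in {1,2}, choose 1; 1->1 ok
  pos 5: y in {0}, choose 0; 1->0 ok
  pos 6: x in {1,2}, choose 2; 0->2 ok
  pos 7: x in {1,2}, choose 2; 2->2 ok
  pos 8: x in {1,2}, choose 2; 2->2 ok
  pos 9: x in {1,2}, choose 1; 2->1 ok
  pos 10: x in {1,2}, choose 1; 1->1 ok
  pos 11: x in {1,2}, choose 1; 1->1 ok
  pos 12: y in {0}, choose 0; 1->0 ok
  pos 13: x in {1,2}, choose 2; 0->2 ok
  pos 14: x in {1,2}, choose 1; 2->1 ok
  pos 15: x in {1,2}, choose 1; 1->1 ok
  pos 16: x in {1,2}, choose 1; 1->1 ok
  pos 17: y in {0}, choose 0; 1->0 ok
  pos 18: y in {0}, choose 0; 0->0 ok
  pos 19: y in {0}, choose 0; 0->0 ok
  pos 20: x in {1,2}, choose 2; 0->2 ok
  pos 21: x in {1,2}, choose 2; 2->2 ok
  pos 22: x in {1,2}, choose 2; 2->2 ok
  pos 23: x in {1,2}, choose 2; 2->2 ok
  pos 24: x in {1,2}, choose 1; 2->1 ok

0,2,2,1,1,0,2,2,2,1,1,1,0,2,1,1,1,0,0,0,2,2,2,2,1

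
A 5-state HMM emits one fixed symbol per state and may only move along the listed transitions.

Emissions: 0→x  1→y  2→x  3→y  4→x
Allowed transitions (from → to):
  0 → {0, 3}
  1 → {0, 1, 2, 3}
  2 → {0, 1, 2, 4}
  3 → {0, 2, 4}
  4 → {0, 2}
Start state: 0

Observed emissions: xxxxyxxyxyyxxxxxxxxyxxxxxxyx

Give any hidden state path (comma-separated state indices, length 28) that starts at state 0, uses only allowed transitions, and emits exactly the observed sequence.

  [0] x  {0,2,4}  => 0  start
  [1] x  {0,2,4}  => 0  0->0 ok
  [2] x  {0,2,4}  => 0  0->0 ok
  [3] x  {0,2,4}  => 0  0->0 ok
  [4] y  {1,3}  => 3  0->3 ok
  [5] x  {0,2,4}  => 0  3->0 ok
  [6] x  {0,2,4}  => 0  0->0 ok
  [7] y  {1,3}  => 3  0->3 ok
  [8] x  {0,2,4}  => 2  3->2 ok
  [9] y  {1,3}  => 1  2->1 ok
  [10] y  {1,3}  => 3  1->3 ok
  [11] x  {0,2,4}  => 4  3->4 ok
  [12] x  {0,2,4}  => 0  4->0 ok
  [13] x  {0,2,4}  => 0  0->0 ok
  [14] x  {0,2,4}  => 0  0->0 ok
  [15] x  {0,2,4}  => 0  0->0 ok
  [16] x  {0,2,4}  => 0  0->0 ok
  [17] x  {0,2,4}  => 0  0->0 ok
  [18] x  {0,2,4}  => 0  0->0 ok
  [19] y  {1,3}  => 3  0->3 ok
  [20] x  {0,2,4}  => 2  3->2 ok
  [21] x  {0,2,4}  => 2  2->2 ok
  [22] x  {0,2,4}  => 2  2->2 ok
  [23] x  {0,2,4}  => 4  2->4 ok
  [24] x  {0,2,4}  => 2  4->2 ok
  [25] x  {0,2,4}  => 2  2->2 ok
  [26] y  {1,3}  => 1  2->1 ok
  [27] x  {0,2,4}  => 0  1->0 ok

0,0,0,0,3,0,0,3,2,1,3,4,0,0,0,0,0,0,0,3,2,2,2,4,2,2,1,0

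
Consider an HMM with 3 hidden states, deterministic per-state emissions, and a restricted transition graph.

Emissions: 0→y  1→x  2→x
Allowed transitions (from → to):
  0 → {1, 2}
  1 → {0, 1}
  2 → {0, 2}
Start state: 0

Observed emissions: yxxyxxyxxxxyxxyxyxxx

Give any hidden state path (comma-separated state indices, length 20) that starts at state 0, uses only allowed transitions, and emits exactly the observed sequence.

0,2,2,0,1,1,0,2,2,2,2,0,1,1,0,2,0,2,2,2

  t0 'y' -> {0}, take 0 (start)
  t1 'x' -> {1,2}, take 2 (0->2 ok)
  t2 'x' -> {1,2}, take 2 (2->2 ok)
  t3 'y' -> {0}, take 0 (2->0 ok)
  t4 'x' -> {1,2}, take 1 (0->1 ok)
  t5 'x' -> {1,2}, take 1 (1->1 ok)
  t6 'y' -> {0}, take 0 (1->0 ok)
  t7 'x' -> {1,2}, take 2 (0->2 ok)
  t8 'x' -> {1,2}, take 2 (2->2 ok)
  t9 'x' -> {1,2}, take 2 (2->2 ok)
  t10 'x' -> {1,2}, take 2 (2->2 ok)
  t11 'y' -> {0}, take 0 (2->0 ok)
  t12 'x' -> {1,2}, take 1 (0->1 ok)
  t13 'x' -> {1,2}, take 1 (1->1 ok)
  t14 'y' -> {0}, take 0 (1->0 ok)
  t15 'x' -> {1,2}, take 2 (0->2 ok)
  t16 'y' -> {0}, take 0 (2->0 ok)
  t17 'x' -> {1,2}, take 2 (0->2 ok)
  t18 'x' -> {1,2}, take 2 (2->2 ok)
  t19 'x' -> {1,2}, take 2 (2->2 ok)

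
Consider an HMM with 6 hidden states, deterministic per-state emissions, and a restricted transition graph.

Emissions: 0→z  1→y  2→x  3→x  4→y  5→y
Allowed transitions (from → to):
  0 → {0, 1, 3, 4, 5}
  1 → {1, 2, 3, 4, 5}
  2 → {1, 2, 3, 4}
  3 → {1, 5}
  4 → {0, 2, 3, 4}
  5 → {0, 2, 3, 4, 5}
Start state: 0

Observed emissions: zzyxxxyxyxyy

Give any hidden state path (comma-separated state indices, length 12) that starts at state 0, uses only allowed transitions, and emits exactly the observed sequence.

0,0,4,2,2,2,1,2,1,3,1,1

  pos 0: z in {0}, choose 0; start
  pos 1: z in {0}, choose 0; 0->0 ok
  pos 2: y in {1,4,5}, choose 4; 0->4 ok
  pos 3: x in {2,3}, choose 2; 4->2 ok
  pos 4: x in {2,3}, choose 2; 2->2 ok
  pos 5: x in {2,3}, choose 2; 2->2 ok
  pos 6: y in {1,4,5}, choose 1; 2->1 ok
  pos 7: x in {2,3}, choose 2; 1->2 ok
  pos 8: y in {1,4,5}, choose 1; 2->1 ok
  pos 9: x in {2,3}, choose 3; 1->3 ok
  pos 10: y in {1,4,5}, choose 1; 3->1 ok
  pos 11: y in {1,4,5}, choose 1; 1->1 ok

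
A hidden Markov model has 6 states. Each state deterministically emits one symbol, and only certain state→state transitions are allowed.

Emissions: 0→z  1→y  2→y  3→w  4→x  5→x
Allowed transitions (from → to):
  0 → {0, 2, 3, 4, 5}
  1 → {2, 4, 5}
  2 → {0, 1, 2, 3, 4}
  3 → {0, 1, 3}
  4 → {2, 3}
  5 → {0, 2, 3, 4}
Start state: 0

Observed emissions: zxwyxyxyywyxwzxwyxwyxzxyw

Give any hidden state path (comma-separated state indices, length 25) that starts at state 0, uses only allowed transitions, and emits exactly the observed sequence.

0,4,3,1,4,2,4,2,2,3,1,4,3,0,5,3,1,4,3,1,5,0,5,2,3

  t0 'z' -> {0}, take 0 (start)
  t1 'x' -> {4,5}, take 4 (0->4 ok)
  t2 'w' -> {3}, take 3 (4->3 ok)
  t3 'y' -> {1,2}, take 1 (3->1 ok)
  t4 'x' -> {4,5}, take 4 (1->4 ok)
  t5 'y' -> {1,2}, take 2 (4->2 ok)
  t6 'x' -> {4,5}, take 4 (2->4 ok)
  t7 'y' -> {1,2}, take 2 (4->2 ok)
  t8 'y' -> {1,2}, take 2 (2->2 ok)
  t9 'w' -> {3}, take 3 (2->3 ok)
  t10 'y' -> {1,2}, take 1 (3->1 ok)
  t11 'x' -> {4,5}, take 4 (1->4 ok)
  t12 'w' -> {3}, take 3 (4->3 ok)
  t13 'z' -> {0}, take 0 (3->0 ok)
  t14 'x' -> {4,5}, take 5 (0->5 ok)
  t15 'w' -> {3}, take 3 (5->3 ok)
  t16 'y' -> {1,2}, take 1 (3->1 ok)
  t17 'x' -> {4,5}, take 4 (1->4 ok)
  t18 'w' -> {3}, take 3 (4->3 ok)
  t19 'y' -> {1,2}, take 1 (3->1 ok)
  t20 'x' -> {4,5}, take 5 (1->5 ok)
  t21 'z' -> {0}, take 0 (5->0 ok)
  t22 'x' -> {4,5}, take 5 (0->5 ok)
  t23 'y' -> {1,2}, take 2 (5->2 ok)
  t24 'w' -> {3}, take 3 (2->3 ok)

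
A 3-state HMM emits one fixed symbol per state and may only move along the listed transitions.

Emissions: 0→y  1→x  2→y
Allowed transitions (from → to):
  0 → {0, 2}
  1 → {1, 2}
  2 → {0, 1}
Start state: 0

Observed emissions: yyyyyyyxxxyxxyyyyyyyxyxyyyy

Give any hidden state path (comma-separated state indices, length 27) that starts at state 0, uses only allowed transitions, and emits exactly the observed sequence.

  0: obs=y cand={0,2} pick 0 [start]
  1: obs=y cand={0,2} pick 2 [0->2 ok]
  2: obs=y cand={0,2} pick 0 [2->0 ok]
  3: obs=y cand={0,2} pick 2 [0->2 ok]
  4: obs=y cand={0,2} pick 0 [2->0 ok]
  5: obs=y cand={0,2} pick 0 [0->0 ok]
  6: obs=y cand={0,2} pick 2 [0->2 ok]
  7: obs=x cand={1} pick 1 [2->1 ok]
  8: obs=x cand={1} pick 1 [1->1 ok]
  9: obs=x cand={1} pick 1 [1->1 ok]
  10: obs=y cand={0,2} pick 2 [1->2 ok]
  11: obs=x cand={1} pick 1 [2->1 ok]
  12: obs=x cand={1} pick 1 [1->1 ok]
  13: obs=y cand={0,2} pick 2 [1->2 ok]
  14: obs=y cand={0,2} pick 0 [2->0 ok]
  15: obs=y cand={0,2} pick 0 [0->0 ok]
  16: obs=y cand={0,2} pick 0 [0->0 ok]
  17: obs=y cand={0,2} pick 0 [0->0 ok]
  18: obs=y cand={0,2} pick 0 [0->0 ok]
  19: obs=y cand={0,2} pick 2 [0->2 ok]
  20: obs=x cand={1} pick 1 [2->1 ok]
  21: obs=y cand={0,2} pick 2 [1->2 ok]
  22: obs=x cand={1} pick 1 [2->1 ok]
  23: obs=y cand={0,2} pick 2 [1->2 ok]
  24: obs=y cand={0,2} pick 0 [2->0 ok]
  25: obs=y cand={0,2} pick 2 [0->2 ok]
  26: obs=y cand={0,2} pick 0 [2->0 ok]

0,2,0,2,0,0,2,1,1,1,2,1,1,2,0,0,0,0,0,2,1,2,1,2,0,2,0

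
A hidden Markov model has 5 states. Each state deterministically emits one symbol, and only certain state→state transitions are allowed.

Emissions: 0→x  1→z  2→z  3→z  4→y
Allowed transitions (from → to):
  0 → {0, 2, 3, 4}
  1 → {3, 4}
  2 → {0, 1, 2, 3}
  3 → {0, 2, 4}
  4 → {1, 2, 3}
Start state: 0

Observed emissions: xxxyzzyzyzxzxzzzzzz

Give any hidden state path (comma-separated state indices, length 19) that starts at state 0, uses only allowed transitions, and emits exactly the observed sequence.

0,0,0,4,2,1,4,1,4,2,0,3,0,2,2,3,2,2,2

  0: obs=x cand={0} pick 0 [start]
  1: obs=x cand={0} pick 0 [0->0 ok]
  2: obs=x cand={0} pick 0 [0->0 ok]
  3: obs=y cand={4} pick 4 [0->4 ok]
  4: obs=z cand={1,2,3} pick 2 [4->2 ok]
  5: obs=z cand={1,2,3} pick 1 [2->1 ok]
  6: obs=y cand={4} pick 4 [1->4 ok]
  7: obs=z cand={1,2,3} pick 1 [4->1 ok]
  8: obs=y cand={4} pick 4 [1->4 ok]
  9: obs=z cand={1,2,3} pick 2 [4->2 ok]
  10: obs=x cand={0} pick 0 [2->0 ok]
  11: obs=z cand={1,2,3} pick 3 [0->3 ok]
  12: obs=x cand={0} pick 0 [3->0 ok]
  13: obs=z cand={1,2,3} pick 2 [0->2 ok]
  14: obs=z cand={1,2,3} pick 2 [2->2 ok]
  15: obs=z cand={1,2,3} pick 3 [2->3 ok]
  16: obs=z cand={1,2,3} pick 2 [3->2 ok]
  17: obs=z cand={1,2,3} pick 2 [2->2 ok]
  18: obs=z cand={1,2,3} pick 2 [2->2 ok]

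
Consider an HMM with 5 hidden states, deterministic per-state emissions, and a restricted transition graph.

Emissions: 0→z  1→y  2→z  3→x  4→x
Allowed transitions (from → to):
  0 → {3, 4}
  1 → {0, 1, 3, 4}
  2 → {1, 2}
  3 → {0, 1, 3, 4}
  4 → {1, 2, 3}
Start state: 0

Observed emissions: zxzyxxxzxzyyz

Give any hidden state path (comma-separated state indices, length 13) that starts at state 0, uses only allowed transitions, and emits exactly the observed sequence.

  pos 0: z in {0,2}, choose 0; start
  pos 1: x in {3,4}, choose 4; 0->4 ok
  pos 2: z in {0,2}, choose 2; 4->2 ok
  pos 3: y in {1}, choose 1; 2->1 ok
  pos 4: x in {3,4}, choose 4; 1->4 ok
  pos 5: x in {3,4}, choose 3; 4->3 ok
  pos 6: x in {3,4}, choose 3; 3->3 ok
  pos 7: z in {0,2}, choose 0; 3->0 ok
  pos 8: x in {3,4}, choose 4; 0->4 ok
  pos 9: z in {0,2}, choose 2; 4->2 ok
  pos 10: y in {1}, choose 1; 2->1 ok
  pos 11: y in {1}, choose 1; 1->1 ok
  pos 12: z in {0,2}, choose 0; 1->0 ok

0,4,2,1,4,3,3,0,4,2,1,1,0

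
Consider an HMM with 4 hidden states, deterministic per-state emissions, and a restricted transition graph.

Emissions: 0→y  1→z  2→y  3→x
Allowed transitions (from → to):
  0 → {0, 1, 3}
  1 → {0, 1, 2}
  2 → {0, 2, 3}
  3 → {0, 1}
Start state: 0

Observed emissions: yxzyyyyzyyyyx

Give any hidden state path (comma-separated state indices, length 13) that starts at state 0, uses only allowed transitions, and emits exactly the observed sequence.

  t0 'y' -> {0,2}, take 0 (start)
  t1 'x' -> {3}, take 3 (0->3 ok)
  t2 'z' -> {1}, take 1 (3->1 ok)
  t3 'y' -> {0,2}, take 2 (1->2 ok)
  t4 'y' -> {0,2}, take 2 (2->2 ok)
  t5 'y' -> {0,2}, take 0 (2->0 ok)
  t6 'y' -> {0,2}, take 0 (0->0 ok)
  t7 'z' -> {1}, take 1 (0->1 ok)
  t8 'y' -> {0,2}, take 2 (1->2 ok)
  t9 'y' -> {0,2}, take 0 (2->0 ok)
  t10 'y' -> {0,2}, take 0 (0->0 ok)
  t11 'y' -> {0,2}, take 0 (0->0 ok)
  t12 'x' -> {3}, take 3 (0->3 ok)

0,3,1,2,2,0,0,1,2,0,0,0,3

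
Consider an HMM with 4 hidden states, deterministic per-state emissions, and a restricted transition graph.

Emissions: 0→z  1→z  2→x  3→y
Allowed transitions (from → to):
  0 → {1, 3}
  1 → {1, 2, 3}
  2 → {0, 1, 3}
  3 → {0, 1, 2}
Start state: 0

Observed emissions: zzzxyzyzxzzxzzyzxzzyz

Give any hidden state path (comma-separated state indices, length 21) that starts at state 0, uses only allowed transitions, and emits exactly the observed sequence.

0,1,1,2,3,0,3,1,2,0,1,2,0,1,3,1,2,0,1,3,1

  t0 'z' -> {0,1}, take 0 (start)
  t1 'z' -> {0,1}, take 1 (0->1 ok)
  t2 'z' -> {0,1}, take 1 (1->1 ok)
  t3 'x' -> {2}, take 2 (1->2 ok)
  t4 'y' -> {3}, take 3 (2->3 ok)
  t5 'z' -> {0,1}, take 0 (3->0 ok)
  t6 'y' -> {3}, take 3 (0->3 ok)
  t7 'z' -> {0,1}, take 1 (3->1 ok)
  t8 'x' -> {2}, take 2 (1->2 ok)
  t9 'z' -> {0,1}, take 0 (2->0 ok)
  t10 'z' -> {0,1}, take 1 (0->1 ok)
  t11 'x' -> {2}, take 2 (1->2 ok)
  t12 'z' -> {0,1}, take 0 (2->0 ok)
  t13 'z' -> {0,1}, take 1 (0->1 ok)
  t14 'y' -> {3}, take 3 (1->3 ok)
  t15 'z' -> {0,1}, take 1 (3->1 ok)
  t16 'x' -> {2}, take 2 (1->2 ok)
  t17 'z' -> {0,1}, take 0 (2->0 ok)
  t18 'z' -> {0,1}, take 1 (0->1 ok)
  t19 'y' -> {3}, take 3 (1->3 ok)
  t20 'z' -> {0,1}, take 1 (3->1 ok)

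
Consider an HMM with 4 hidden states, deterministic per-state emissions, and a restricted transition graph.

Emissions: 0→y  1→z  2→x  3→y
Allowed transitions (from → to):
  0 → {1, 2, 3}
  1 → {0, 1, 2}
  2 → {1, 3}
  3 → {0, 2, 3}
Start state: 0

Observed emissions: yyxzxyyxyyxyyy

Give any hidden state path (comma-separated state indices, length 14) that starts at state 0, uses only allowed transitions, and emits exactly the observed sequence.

  pos 0: y in {0,3}, choose 0; start
  pos 1: y in {0,3}, choose 3; 0->3 ok
  pos 2: x in {2}, choose 2; 3->2 ok
  pos 3: z in {1}, choose 1; 2->1 ok
  pos 4: x in {2}, choose 2; 1->2 ok
  pos 5: y in {0,3}, choose 3; 2->3 ok
  pos 6: y in {0,3}, choose 0; 3->0 ok
  pos 7: x in {2}, choose 2; 0->2 ok
  pos 8: y in {0,3}, choose 3; 2->3 ok
  pos 9: y in {0,3}, choose 3; 3->3 ok
  pos 10: x in {2}, choose 2; 3->2 ok
  pos 11: y in {0,3}, choose 3; 2->3 ok
  pos 12: y in {0,3}, choose 3; 3->3 ok
  pos 13: y in {0,3}, choose 0; 3->0 ok

0,3,2,1,2,3,0,2,3,3,2,3,3,0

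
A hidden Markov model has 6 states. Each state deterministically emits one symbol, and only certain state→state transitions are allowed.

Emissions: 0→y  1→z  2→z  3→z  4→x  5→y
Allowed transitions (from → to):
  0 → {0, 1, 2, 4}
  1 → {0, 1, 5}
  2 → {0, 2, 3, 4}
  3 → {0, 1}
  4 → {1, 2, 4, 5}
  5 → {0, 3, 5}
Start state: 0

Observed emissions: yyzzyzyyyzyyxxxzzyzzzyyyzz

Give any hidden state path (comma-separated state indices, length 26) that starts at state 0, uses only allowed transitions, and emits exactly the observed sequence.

0,0,1,1,0,1,5,5,0,1,5,0,4,4,4,1,1,0,1,1,1,5,5,5,3,1

  t0 'y' -> {0,5}, take 0 (start)
  t1 'y' -> {0,5}, take 0 (0->0 ok)
  t2 'z' -> {1,2,3}, take 1 (0->1 ok)
  t3 'z' -> {1,2,3}, take 1 (1->1 ok)
  t4 'y' -> {0,5}, take 0 (1->0 ok)
  t5 'z' -> {1,2,3}, take 1 (0->1 ok)
  t6 'y' -> {0,5}, take 5 (1->5 ok)
  t7 'y' -> {0,5}, take 5 (5->5 ok)
  t8 'y' -> {0,5}, take 0 (5->0 ok)
  t9 'z' -> {1,2,3}, take 1 (0->1 ok)
  t10 'y' -> {0,5}, take 5 (1->5 ok)
  t11 'y' -> {0,5}, take 0 (5->0 ok)
  t12 'x' -> {4}, take 4 (0->4 ok)
  t13 'x' -> {4}, take 4 (4->4 ok)
  t14 'x' -> {4}, take 4 (4->4 ok)
  t15 'z' -> {1,2,3}, take 1 (4->1 ok)
  t16 'z' -> {1,2,3}, take 1 (1->1 ok)
  t17 'y' -> {0,5}, take 0 (1->0 ok)
  t18 'z' -> {1,2,3}, take 1 (0->1 ok)
  t19 'z' -> {1,2,3}, take 1 (1->1 ok)
  t20 'z' -> {1,2,3}, take 1 (1->1 ok)
  t21 'y' -> {0,5}, take 5 (1->5 ok)
  t22 'y' -> {0,5}, take 5 (5->5 ok)
  t23 'y' -> {0,5}, take 5 (5->5 ok)
  t24 'z' -> {1,2,3}, take 3 (5->3 ok)
  t25 'z' -> {1,2,3}, take 1 (3->1 ok)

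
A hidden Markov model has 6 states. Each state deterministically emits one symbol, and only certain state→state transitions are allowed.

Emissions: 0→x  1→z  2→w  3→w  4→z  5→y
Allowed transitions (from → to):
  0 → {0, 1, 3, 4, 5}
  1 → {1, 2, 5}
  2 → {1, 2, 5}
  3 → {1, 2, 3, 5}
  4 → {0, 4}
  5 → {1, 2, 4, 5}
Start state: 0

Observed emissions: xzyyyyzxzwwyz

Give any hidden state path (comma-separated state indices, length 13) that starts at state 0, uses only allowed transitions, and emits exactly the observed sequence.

0,1,5,5,5,5,4,0,1,2,2,5,4

  0: obs=x cand={0} pick 0 [start]
  1: obs=z cand={1,4} pick 1 [0->1 ok]
  2: obs=y cand={5} pick 5 [1->5 ok]
  3: obs=y cand={5} pick 5 [5->5 ok]
  4: obs=y cand={5} pick 5 [5->5 ok]
  5: obs=y cand={5} pick 5 [5->5 ok]
  6: obs=z cand={1,4} pick 4 [5->4 ok]
  7: obs=x cand={0} pick 0 [4->0 ok]
  8: obs=z cand={1,4} pick 1 [0->1 ok]
  9: obs=w cand={2,3} pick 2 [1->2 ok]
  10: obs=w cand={2,3} pick 2 [2->2 ok]
  11: obs=y cand={5} pick 5 [2->5 ok]
  12: obs=z cand={1,4} pick 4 [5->4 ok]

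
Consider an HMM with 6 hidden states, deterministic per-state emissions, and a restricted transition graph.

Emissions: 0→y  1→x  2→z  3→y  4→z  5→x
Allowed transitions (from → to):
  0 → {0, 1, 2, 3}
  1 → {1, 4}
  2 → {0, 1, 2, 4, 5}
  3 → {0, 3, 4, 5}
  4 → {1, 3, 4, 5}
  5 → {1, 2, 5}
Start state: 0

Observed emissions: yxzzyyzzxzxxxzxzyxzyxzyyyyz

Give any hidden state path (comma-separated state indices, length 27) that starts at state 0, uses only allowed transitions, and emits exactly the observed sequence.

0,1,4,4,3,0,2,2,1,4,5,1,1,4,5,2,0,1,4,3,5,2,0,0,0,0,2

  [0] y  {0,3}  => 0  start
  [1] x  {1,5}  => 1  0->1 ok
  [2] z  {2,4}  => 4  1->4 ok
  [3] z  {2,4}  => 4  4->4 ok
  [4] y  {0,3}  => 3  4->3 ok
  [5] y  {0,3}  => 0  3->0 ok
  [6] z  {2,4}  => 2  0->2 ok
  [7] z  {2,4}  => 2  2->2 ok
  [8] x  {1,5}  => 1  2->1 ok
  [9] z  {2,4}  => 4  1->4 ok
  [10] x  {1,5}  => 5  4->5 ok
  [11] x  {1,5}  => 1  5->1 ok
  [12] x  {1,5}  => 1  1->1 ok
  [13] z  {2,4}  => 4  1->4 ok
  [14] x  {1,5}  => 5  4->5 ok
  [15] z  {2,4}  => 2  5->2 ok
  [16] y  {0,3}  => 0  2->0 ok
  [17] x  {1,5}  => 1  0->1 ok
  [18] z  {2,4}  => 4  1->4 ok
  [19] y  {0,3}  => 3  4->3 ok
  [20] x  {1,5}  => 5  3->5 ok
  [21] z  {2,4}  => 2  5->2 ok
  [22] y  {0,3}  => 0  2->0 ok
  [23] y  {0,3}  => 0  0->0 ok
  [24] y  {0,3}  => 0  0->0 ok
  [25] y  {0,3}  => 0  0->0 ok
  [26] z  {2,4}  => 2  0->2 ok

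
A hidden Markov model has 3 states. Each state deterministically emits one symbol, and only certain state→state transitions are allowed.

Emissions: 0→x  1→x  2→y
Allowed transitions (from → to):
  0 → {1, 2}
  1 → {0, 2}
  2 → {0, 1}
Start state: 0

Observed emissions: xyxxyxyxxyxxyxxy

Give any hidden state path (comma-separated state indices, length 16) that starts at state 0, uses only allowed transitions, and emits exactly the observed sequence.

0,2,1,0,2,1,2,0,1,2,0,1,2,1,0,2

  [0] x  {0,1}  => 0  start
  [1] y  {2}  => 2  0->2 ok
  [2] x  {0,1}  => 1  2->1 ok
  [3] x  {0,1}  => 0  1->0 ok
  [4] y  {2}  => 2  0->2 ok
  [5] x  {0,1}  => 1  2->1 ok
  [6] y  {2}  => 2  1->2 ok
  [7] x  {0,1}  => 0  2->0 ok
  [8] x  {0,1}  => 1  0->1 ok
  [9] y  {2}  => 2  1->2 ok
  [10] x  {0,1}  => 0  2->0 ok
  [11] x  {0,1}  => 1  0->1 ok
  [12] y  {2}  => 2  1->2 ok
  [13] x  {0,1}  => 1  2->1 ok
  [14] x  {0,1}  => 0  1->0 ok
  [15] y  {2}  => 2  0->2 ok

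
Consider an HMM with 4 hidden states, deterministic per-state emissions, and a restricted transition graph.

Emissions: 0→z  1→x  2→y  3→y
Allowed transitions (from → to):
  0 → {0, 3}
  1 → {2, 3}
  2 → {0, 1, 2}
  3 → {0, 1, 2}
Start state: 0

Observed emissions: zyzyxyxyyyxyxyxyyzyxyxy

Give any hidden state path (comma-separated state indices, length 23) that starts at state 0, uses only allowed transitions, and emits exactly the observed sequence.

  t0 'z' -> {0}, take 0 (start)
  t1 'y' -> {2,3}, take 3 (0->3 ok)
  t2 'z' -> {0}, take 0 (3->0 ok)
  t3 'y' -> {2,3}, take 3 (0->3 ok)
  t4 'x' -> {1}, take 1 (3->1 ok)
  t5 'y' -> {2,3}, take 3 (1->3 ok)
  t6 'x' -> {1}, take 1 (3->1 ok)
  t7 'y' -> {2,3}, take 2 (1->2 ok)
  t8 'y' -> {2,3}, take 2 (2->2 ok)
  t9 'y' -> {2,3}, take 2 (2->2 ok)
  t10 'x' -> {1}, take 1 (2->1 ok)
  t11 'y' -> {2,3}, take 2 (1->2 ok)
  t12 'x' -> {1}, take 1 (2->1 ok)
  t13 'y' -> {2,3}, take 3 (1->3 ok)
  t14 'x' -> {1}, take 1 (3->1 ok)
  t15 'y' -> {2,3}, take 3 (1->3 ok)
  t16 'y' -> {2,3}, take 2 (3->2 ok)
  t17 'z' -> {0}, take 0 (2->0 ok)
  t18 'y' -> {2,3}, take 3 (0->3 ok)
  t19 'x' -> {1}, take 1 (3->1 ok)
  t20 'y' -> {2,3}, take 2 (1->2 ok)
  t21 'x' -> {1}, take 1 (2->1 ok)
  t22 'y' -> {2,3}, take 2 (1->2 ok)

0,3,0,3,1,3,1,2,2,2,1,2,1,3,1,3,2,0,3,1,2,1,2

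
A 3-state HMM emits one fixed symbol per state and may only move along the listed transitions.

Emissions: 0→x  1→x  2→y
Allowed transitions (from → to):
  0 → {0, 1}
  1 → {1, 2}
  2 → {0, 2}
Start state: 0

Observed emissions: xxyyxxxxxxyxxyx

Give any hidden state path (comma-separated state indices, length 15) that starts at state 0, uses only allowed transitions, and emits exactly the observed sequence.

  0: obs=x cand={0,1} pick 0 [start]
  1: obs=x cand={0,1} pick 1 [0->1 ok]
  2: obs=y cand={2} pick 2 [1->2 ok]
  3: obs=y cand={2} pick 2 [2->2 ok]
  4: obs=x cand={0,1} pick 0 [2->0 ok]
  5: obs=x cand={0,1} pick 0 [0->0 ok]
  6: obs=x cand={0,1} pick 0 [0->0 ok]
  7: obs=x cand={0,1} pick 0 [0->0 ok]
  8: obs=x cand={0,1} pick 1 [0->1 ok]
  9: obs=x cand={0,1} pick 1 [1->1 ok]
  10: obs=y cand={2} pick 2 [1->2 ok]
  11: obs=x cand={0,1} pick 0 [2->0 ok]
  12: obs=x cand={0,1} pick 1 [0->1 ok]
  13: obs=y cand={2} pick 2 [1->2 ok]
  14: obs=x cand={0,1} pick 0 [2->0 ok]

0,1,2,2,0,0,0,0,1,1,2,0,1,2,0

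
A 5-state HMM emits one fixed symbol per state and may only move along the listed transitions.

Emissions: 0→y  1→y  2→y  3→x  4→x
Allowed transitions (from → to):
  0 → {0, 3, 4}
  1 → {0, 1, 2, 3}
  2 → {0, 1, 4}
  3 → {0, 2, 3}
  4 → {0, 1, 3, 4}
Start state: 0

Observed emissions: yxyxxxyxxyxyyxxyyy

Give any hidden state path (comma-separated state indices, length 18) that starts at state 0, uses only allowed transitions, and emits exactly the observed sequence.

0,4,0,3,3,3,0,4,3,0,3,0,0,4,4,1,2,0

  0: obs=y cand={0,1,2} pick 0 [start]
  1: obs=x cand={3,4} pick 4 [0->4 ok]
  2: obs=y cand={0,1,2} pick 0 [4->0 ok]
  3: obs=x cand={3,4} pick 3 [0->3 ok]
  4: obs=x cand={3,4} pick 3 [3->3 ok]
  5: obs=x cand={3,4} pick 3 [3->3 ok]
  6: obs=y cand={0,1,2} pick 0 [3->0 ok]
  7: obs=x cand={3,4} pick 4 [0->4 ok]
  8: obs=x cand={3,4} pick 3 [4->3 ok]
  9: obs=y cand={0,1,2} pick 0 [3->0 ok]
  10: obs=x cand={3,4} pick 3 [0->3 ok]
  11: obs=y cand={0,1,2} pick 0 [3->0 ok]
  12: obs=y cand={0,1,2} pick 0 [0->0 ok]
  13: obs=x cand={3,4} pick 4 [0->4 ok]
  14: obs=x cand={3,4} pick 4 [4->4 ok]
  15: obs=y cand={0,1,2} pick 1 [4->1 ok]
  16: obs=y cand={0,1,2} pick 2 [1->2 ok]
  17: obs=y cand={0,1,2} pick 0 [2->0 ok]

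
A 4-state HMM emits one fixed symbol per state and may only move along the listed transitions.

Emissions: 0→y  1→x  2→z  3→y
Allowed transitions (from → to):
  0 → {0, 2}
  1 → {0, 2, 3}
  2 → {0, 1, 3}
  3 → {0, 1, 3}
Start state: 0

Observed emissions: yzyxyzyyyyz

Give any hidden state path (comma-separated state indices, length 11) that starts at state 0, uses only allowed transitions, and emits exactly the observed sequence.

  pos 0: y in {0,3}, choose 0; start
  pos 1: z in {2}, choose 2; 0->2 ok
  pos 2: y in {0,3}, choose 3; 2->3 ok
  pos 3: x in {1}, choose 1; 3->1 ok
  pos 4: y in {0,3}, choose 0; 1->0 ok
  pos 5: z in {2}, choose 2; 0->2 ok
  pos 6: y in {0,3}, choose 3; 2->3 ok
  pos 7: y in {0,3}, choose 3; 3->3 ok
  pos 8: y in {0,3}, choose 0; 3->0 ok
  pos 9: y in {0,3}, choose 0; 0->0 ok
  pos 10: z in {2}, choose 2; 0->2 ok

0,2,3,1,0,2,3,3,0,0,2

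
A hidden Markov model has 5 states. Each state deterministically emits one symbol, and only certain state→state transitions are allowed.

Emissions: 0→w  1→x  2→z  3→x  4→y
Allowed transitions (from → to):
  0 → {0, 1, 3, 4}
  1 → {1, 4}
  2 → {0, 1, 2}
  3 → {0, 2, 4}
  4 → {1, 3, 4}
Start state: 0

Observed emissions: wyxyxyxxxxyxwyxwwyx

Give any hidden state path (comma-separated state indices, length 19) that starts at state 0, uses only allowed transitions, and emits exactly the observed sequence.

  t0 'w' -> {0}, take 0 (start)
  t1 'y' -> {4}, take 4 (0->4 ok)
  t2 'x' -> {1,3}, take 3 (4->3 ok)
  t3 'y' -> {4}, take 4 (3->4 ok)
  t4 'x' -> {1,3}, take 1 (4->1 ok)
  t5 'y' -> {4}, take 4 (1->4 ok)
  t6 'x' -> {1,3}, take 1 (4->1 ok)
  t7 'x' -> {1,3}, take 1 (1->1 ok)
  t8 'x' -> {1,3}, take 1 (1->1 ok)
  t9 'x' -> {1,3}, take 1 (1->1 ok)
  t10 'y' -> {4}, take 4 (1->4 ok)
  t11 'x' -> {1,3}, take 3 (4->3 ok)
  t12 'w' -> {0}, take 0 (3->0 ok)
  t13 'y' -> {4}, take 4 (0->4 ok)
  t14 'x' -> {1,3}, take 3 (4->3 ok)
  t15 'w' -> {0}, take 0 (3->0 ok)
  t16 'w' -> {0}, take 0 (0->0 ok)
  t17 'y' -> {4}, take 4 (0->4 ok)
  t18 'x' -> {1,3}, take 1 (4->1 ok)

0,4,3,4,1,4,1,1,1,1,4,3,0,4,3,0,0,4,1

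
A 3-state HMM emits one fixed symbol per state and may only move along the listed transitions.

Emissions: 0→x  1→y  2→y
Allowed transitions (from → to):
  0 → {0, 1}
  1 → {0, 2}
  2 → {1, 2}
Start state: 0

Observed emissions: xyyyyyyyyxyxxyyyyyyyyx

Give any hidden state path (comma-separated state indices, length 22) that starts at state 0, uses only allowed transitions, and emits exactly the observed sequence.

0,1,2,2,2,2,1,2,1,0,1,0,0,1,2,1,2,1,2,2,1,0

  0: obs=x cand={0} pick 0 [start]
  1: obs=y cand={1,2} pick 1 [0->1 ok]
  2: obs=y cand={1,2} pick 2 [1->2 ok]
  3: obs=y cand={1,2} pick 2 [2->2 ok]
  4: obs=y cand={1,2} pick 2 [2->2 ok]
  5: obs=y cand={1,2} pick 2 [2->2 ok]
  6: obs=y cand={1,2} pick 1 [2->1 ok]
  7: obs=y cand={1,2} pick 2 [1->2 ok]
  8: obs=y cand={1,2} pick 1 [2->1 ok]
  9: obs=x cand={0} pick 0 [1->0 ok]
  10: obs=y cand={1,2} pick 1 [0->1 ok]
  11: obs=x cand={0} pick 0 [1->0 ok]
  12: obs=x cand={0} pick 0 [0->0 ok]
  13: obs=y cand={1,2} pick 1 [0->1 ok]
  14: obs=y cand={1,2} pick 2 [1->2 ok]
  15: obs=y cand={1,2} pick 1 [2->1 ok]
  16: obs=y cand={1,2} pick 2 [1->2 ok]
  17: obs=y cand={1,2} pick 1 [2->1 ok]
  18: obs=y cand={1,2} pick 2 [1->2 ok]
  19: obs=y cand={1,2} pick 2 [2->2 ok]
  20: obs=y cand={1,2} pick 1 [2->1 ok]
  21: obs=x cand={0} pick 0 [1->0 ok]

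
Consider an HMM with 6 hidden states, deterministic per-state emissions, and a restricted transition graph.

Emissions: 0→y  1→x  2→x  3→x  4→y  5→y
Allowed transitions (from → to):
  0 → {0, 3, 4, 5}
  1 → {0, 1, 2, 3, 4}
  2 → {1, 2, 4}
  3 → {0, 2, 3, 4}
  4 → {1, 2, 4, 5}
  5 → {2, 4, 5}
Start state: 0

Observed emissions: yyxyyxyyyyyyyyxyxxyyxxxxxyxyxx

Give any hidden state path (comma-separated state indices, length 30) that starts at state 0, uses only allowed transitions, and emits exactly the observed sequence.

  [0] y  {0,4,5}  => 0  start
  [1] y  {0,4,5}  => 4  0->4 ok
  [2] x  {1,2,3}  => 1  4->1 ok
  [3] y  {0,4,5}  => 4  1->4 ok
  [4] y  {0,4,5}  => 4  4->4 ok
  [5] x  {1,2,3}  => 1  4->1 ok
  [6] y  {0,4,5}  => 0  1->0 ok
  [7] y  {0,4,5}  => 0  0->0 ok
  [8] y  {0,4,5}  => 5  0->5 ok
  [9] y  {0,4,5}  => 5  5->5 ok
  [10] y  {0,4,5}  => 5  5->5 ok
  [11] y  {0,4,5}  => 5  5->5 ok
  [12] y  {0,4,5}  => 4  5->4 ok
  [13] y  {0,4,5}  => 5  4->5 ok
  [14] x  {1,2,3}  => 2  5->2 ok
  [15] y  {0,4,5}  => 4  2->4 ok
  [16] x  {1,2,3}  => 1  4->1 ok
  [17] x  {1,2,3}  => 3  1->3 ok
  [18] y  {0,4,5}  => 4  3->4 ok
  [19] y  {0,4,5}  => 4  4->4 ok
  [20] x  {1,2,3}  => 2  4->2 ok
  [21] x  {1,2,3}  => 2  2->2 ok
  [22] x  {1,2,3}  => 1  2->1 ok
  [23] x  {1,2,3}  => 2  1->2 ok
  [24] x  {1,2,3}  => 1  2->1 ok
  [25] y  {0,4,5}  => 4  1->4 ok
  [26] x  {1,2,3}  => 2  4->2 ok
  [27] y  {0,4,5}  => 4  2->4 ok
  [28] x  {1,2,3}  => 2  4->2 ok
  [29] x  {1,2,3}  => 1  2->1 ok

0,4,1,4,4,1,0,0,5,5,5,5,4,5,2,4,1,3,4,4,2,2,1,2,1,4,2,4,2,1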